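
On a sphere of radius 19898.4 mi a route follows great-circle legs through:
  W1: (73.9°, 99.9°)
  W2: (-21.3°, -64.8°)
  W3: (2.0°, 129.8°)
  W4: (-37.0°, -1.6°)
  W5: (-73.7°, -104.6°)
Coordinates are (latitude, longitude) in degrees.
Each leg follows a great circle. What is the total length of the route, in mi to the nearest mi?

161227 mi

Leg W1→W2: central angle 2.2121 rad, distance 44016.7 mi.
Leg W2→W3: central angle 2.7232 rad, distance 54186.9 mi.
Leg W3→W4: central angle 2.1518 rad, distance 42816.5 mi.
Leg W4→W5: central angle 1.0155 rad, distance 20206.7 mi.
Total: 44016.7 + 54186.9 + 42816.5 + 20206.7 ≈ 161227 mi.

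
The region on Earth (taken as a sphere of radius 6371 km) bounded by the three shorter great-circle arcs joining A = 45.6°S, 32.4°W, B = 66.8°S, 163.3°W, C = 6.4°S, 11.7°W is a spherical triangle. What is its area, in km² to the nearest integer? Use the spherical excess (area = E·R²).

4791737 km²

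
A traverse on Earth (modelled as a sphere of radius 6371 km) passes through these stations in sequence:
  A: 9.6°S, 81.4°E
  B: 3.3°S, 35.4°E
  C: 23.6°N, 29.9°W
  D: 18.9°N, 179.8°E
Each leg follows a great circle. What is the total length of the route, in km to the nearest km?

27088 km

Leg A→B: central angle 0.8046 rad, distance 5126.2 km.
Leg B→C: central angle 1.2033 rad, distance 7666.5 km.
Leg C→D: central angle 2.2439 rad, distance 14295.6 km.
Total: 5126.2 + 7666.5 + 14295.6 ≈ 27088 km.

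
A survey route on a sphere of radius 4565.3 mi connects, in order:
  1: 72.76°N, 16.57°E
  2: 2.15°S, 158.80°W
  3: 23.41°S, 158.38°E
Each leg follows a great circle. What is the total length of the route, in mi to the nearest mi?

Leg 1→2: central angle 1.9082 rad, distance 8711.5 mi.
Leg 2→3: central angle 0.8127 rad, distance 3710.2 mi.
Total: 8711.5 + 3710.2 ≈ 12422 mi.

12422 mi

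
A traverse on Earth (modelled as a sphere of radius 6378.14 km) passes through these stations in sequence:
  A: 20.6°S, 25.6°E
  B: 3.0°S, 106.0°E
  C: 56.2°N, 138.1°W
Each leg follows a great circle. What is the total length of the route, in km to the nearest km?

20771 km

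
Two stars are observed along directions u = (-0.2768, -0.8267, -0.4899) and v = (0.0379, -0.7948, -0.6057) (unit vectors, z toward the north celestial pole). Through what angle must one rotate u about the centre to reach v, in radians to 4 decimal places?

0.3385 rad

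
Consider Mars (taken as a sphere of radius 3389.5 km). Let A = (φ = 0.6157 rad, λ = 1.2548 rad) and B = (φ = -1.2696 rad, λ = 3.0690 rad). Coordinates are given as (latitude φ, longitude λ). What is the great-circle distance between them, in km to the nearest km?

7548 km

In radians: φ₁ = 0.6157, φ₂ = -1.2696, Δλ = 103.946° = 1.8142 rad.
cos c = sin φ₁ sin φ₂ + cos φ₁ cos φ₂ cos Δλ = (0.5775)(-0.9550) + (0.8164)(0.2967)(-0.2410) = -0.60990,
so c = arccos(-0.60990) = 2.22673 rad.
Distance = R·c = 3389.5 × 2.2267 ≈ 7548 km.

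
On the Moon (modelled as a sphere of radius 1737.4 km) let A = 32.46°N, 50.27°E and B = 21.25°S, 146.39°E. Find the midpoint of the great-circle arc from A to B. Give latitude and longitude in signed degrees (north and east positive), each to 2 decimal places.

Central angle δ = 1.8529 rad. Interpolating on the sphere with fraction f = 0.5:
P = [sin((1−f)δ)·A + sin(fδ)·B] / sin δ = 0.8324·A + 0.8324·B in Cartesian coordinates,
giving P = (-0.1972, 0.9696, 0.1451), i.e. latitude 8.34°, longitude 101.50°.

8.34°, 101.50°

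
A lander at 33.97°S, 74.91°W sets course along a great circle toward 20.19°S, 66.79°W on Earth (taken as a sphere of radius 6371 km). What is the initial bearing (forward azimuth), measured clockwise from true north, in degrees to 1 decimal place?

29.6°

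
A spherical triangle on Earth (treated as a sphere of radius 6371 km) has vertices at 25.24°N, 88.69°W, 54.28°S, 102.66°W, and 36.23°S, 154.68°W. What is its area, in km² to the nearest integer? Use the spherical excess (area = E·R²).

Side lengths (central angles): a = 0.6925, b = 1.5259, c = 1.4037 rad; semiperimeter s = 1.8111.
By l'Huilier's theorem, tan(E/4) = √[tan(s/2) tan((s−a)/2) tan((s−b)/2) tan((s−c)/2)], giving spherical excess E = 0.6104 rad.
Area = E·R² = 0.6104 × (6371)² ≈ 24776923 km².

24776923 km²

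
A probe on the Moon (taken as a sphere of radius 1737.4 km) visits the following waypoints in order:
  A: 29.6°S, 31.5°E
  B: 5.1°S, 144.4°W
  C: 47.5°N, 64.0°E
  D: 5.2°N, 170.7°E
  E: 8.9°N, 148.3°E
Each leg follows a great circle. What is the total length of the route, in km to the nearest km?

Leg A→B: central angle 2.5321 rad, distance 4399.2 km.
Leg B→C: central angle 2.2883 rad, distance 3975.6 km.
Leg C→D: central angle 1.6977 rad, distance 2949.5 km.
Leg D→E: central angle 0.3932 rad, distance 683.2 km.
Total: 4399.2 + 3975.6 + 2949.5 + 683.2 ≈ 12008 km.

12008 km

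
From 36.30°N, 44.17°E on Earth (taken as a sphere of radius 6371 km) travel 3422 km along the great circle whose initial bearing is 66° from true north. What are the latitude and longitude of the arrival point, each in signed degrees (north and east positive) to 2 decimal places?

42.56°, 83.56°

Angular distance δ = d/R = 3422/6371 = 0.53712 rad; initial bearing θ = 1.1519 rad.
sin φ₂ = sin φ₁ cos δ + cos φ₁ sin δ cos θ = (0.5920)(0.8592) + (0.8059)(0.5117)(0.4067) = 0.6764, so φ₂ = 42.56°.
Δλ = atan2(sin θ sin δ cos φ₁, cos δ − sin φ₁ sin φ₂) = atan2(0.3767, 0.4588) = 39.391°.
λ₂ = 44.170° + 39.391° = 83.56°.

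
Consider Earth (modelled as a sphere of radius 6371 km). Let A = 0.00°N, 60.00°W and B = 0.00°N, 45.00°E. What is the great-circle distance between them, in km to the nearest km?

11675 km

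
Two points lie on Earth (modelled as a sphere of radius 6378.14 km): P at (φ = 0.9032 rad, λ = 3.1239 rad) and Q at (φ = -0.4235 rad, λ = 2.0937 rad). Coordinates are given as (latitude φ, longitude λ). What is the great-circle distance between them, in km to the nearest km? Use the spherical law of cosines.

10225 km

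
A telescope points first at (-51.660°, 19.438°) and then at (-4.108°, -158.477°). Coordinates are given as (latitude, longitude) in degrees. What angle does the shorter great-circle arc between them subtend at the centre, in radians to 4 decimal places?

Let φ₁ = -0.9016 rad, φ₂ = -0.0717 rad, and Δλ = -3.1052 rad.
Haversine: a = sin²(Δφ/2) + cos φ₁ cos φ₂ sin²(Δλ/2) = 0.1625 + (0.6203)(0.9974)(0.9997) = 0.78107.
Central angle c = 2·arcsin(√a) = 2.16776 rad.
So the angular separation is 2.1678 rad.

2.1678 rad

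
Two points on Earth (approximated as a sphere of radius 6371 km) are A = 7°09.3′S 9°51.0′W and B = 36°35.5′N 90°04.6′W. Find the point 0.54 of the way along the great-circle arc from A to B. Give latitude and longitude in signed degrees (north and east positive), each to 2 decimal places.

20.79°, -47.96°

The central angle between A and B is δ = 1.5098 rad.
With f = 0.54, the slerp weights are sin((1−f)δ)/sin δ = 0.6412 and sin(fδ)/sin δ = 0.7293.
Weighted sum of the unit vectors: (0.6412)·(0.9776,-0.1697,-0.1246) + (0.7293)·(-0.0011,-0.8029,0.5961) = (0.6260, -0.6944, 0.3549).
Converting back: φ = atan2(z, √(x²+y²)) = 20.79°, λ = atan2(y, x) = -47.96°.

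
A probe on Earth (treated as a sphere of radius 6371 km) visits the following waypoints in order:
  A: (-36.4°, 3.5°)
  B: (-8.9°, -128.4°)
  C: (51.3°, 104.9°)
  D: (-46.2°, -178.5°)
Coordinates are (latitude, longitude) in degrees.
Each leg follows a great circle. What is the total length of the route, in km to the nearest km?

39249 km

Leg A→B: central angle 2.0256 rad, distance 12904.9 km.
Leg B→C: central angle 2.0828 rad, distance 13269.4 km.
Leg C→D: central angle 2.0522 rad, distance 13074.3 km.
Total: 12904.9 + 13269.4 + 13074.3 ≈ 39249 km.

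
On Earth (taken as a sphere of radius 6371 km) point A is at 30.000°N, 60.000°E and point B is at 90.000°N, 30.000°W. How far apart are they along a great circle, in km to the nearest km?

6672 km

Let φ₁ = 0.5236 rad, φ₂ = 1.5708 rad, and Δλ = -1.5708 rad.
Haversine: a = sin²(Δφ/2) + cos φ₁ cos φ₂ sin²(Δλ/2) = 0.2500 + (0.8660)(0.0000)(0.5000) = 0.25000.
Central angle c = 2·arcsin(√a) = 1.04720 rad.
Distance = R·c = 6371 × 1.0472 ≈ 6672 km.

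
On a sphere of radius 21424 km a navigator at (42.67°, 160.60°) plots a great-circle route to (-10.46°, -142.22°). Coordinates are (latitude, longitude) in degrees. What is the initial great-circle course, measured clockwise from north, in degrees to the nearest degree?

With φ₁ = 0.7447, φ₂ = -0.1826, Δλ = 0.9980 rad, the forward-azimuth formula gives
θ = atan2( sin Δλ cos φ₂ , cos φ₁ sin φ₂ − sin φ₁ cos φ₂ cos Δλ ) = atan2(0.8264, -0.4947) = 120.91°.
So the initial bearing is 121°.

121°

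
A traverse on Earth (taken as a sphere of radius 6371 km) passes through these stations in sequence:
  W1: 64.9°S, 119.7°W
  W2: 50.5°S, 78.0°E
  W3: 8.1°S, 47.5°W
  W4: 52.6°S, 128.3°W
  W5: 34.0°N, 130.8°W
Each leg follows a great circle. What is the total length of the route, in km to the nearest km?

37061 km

Leg W1→W2: central angle 1.1133 rad, distance 7092.8 km.
Leg W2→W3: central angle 1.8307 rad, distance 11663.2 km.
Leg W3→W4: central angle 1.3612 rad, distance 8672.2 km.
Leg W4→W5: central angle 1.5119 rad, distance 9632.5 km.
Total: 7092.8 + 11663.2 + 8672.2 + 9632.5 ≈ 37061 km.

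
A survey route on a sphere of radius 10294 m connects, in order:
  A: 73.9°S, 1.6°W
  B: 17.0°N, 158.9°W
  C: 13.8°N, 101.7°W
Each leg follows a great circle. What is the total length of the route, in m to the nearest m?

31757 m

Leg A→B: central angle 2.1242 rad, distance 21866.2 m.
Leg B→C: central angle 0.9608 rad, distance 9891.0 m.
Total: 21866.2 + 9891.0 ≈ 31757 m.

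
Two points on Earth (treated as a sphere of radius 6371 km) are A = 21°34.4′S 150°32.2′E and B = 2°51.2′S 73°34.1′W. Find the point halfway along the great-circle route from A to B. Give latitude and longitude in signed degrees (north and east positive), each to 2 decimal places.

Central angle δ = 2.2766 rad. Interpolating on the sphere with fraction f = 0.5:
P = [sin((1−f)δ)·A + sin(fδ)·B] / sin δ = 1.1929·A + 1.1929·B in Cartesian coordinates,
giving P = (-0.6288, -0.5971, -0.4980), i.e. latitude -29.87°, longitude -136.48°.

-29.87°, -136.48°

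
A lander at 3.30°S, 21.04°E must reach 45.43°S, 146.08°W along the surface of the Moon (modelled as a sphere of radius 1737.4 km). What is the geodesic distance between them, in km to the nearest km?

3940 km

With latitudes φ₁ = -3.300°, φ₂ = -45.430° and longitude difference Δλ = -167.120°:
cos c = sin φ₁ sin φ₂ + cos φ₁ cos φ₂ cos Δλ = (-0.0576)(-0.7124) + (0.9983)(0.7018)(-0.9748) = -0.64198,
so c = arccos(-0.64198) = 2.26787 rad.
Distance = R·c = 1737.4 × 2.2679 ≈ 3940 km.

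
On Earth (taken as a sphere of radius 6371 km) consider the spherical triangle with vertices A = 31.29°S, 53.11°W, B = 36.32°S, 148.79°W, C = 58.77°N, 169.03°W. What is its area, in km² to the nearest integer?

80593583 km²

Side lengths (central angles): a = 1.6856, b = 2.2624, c = 1.3290 rad; semiperimeter s = 2.6385.
By l'Huilier's theorem, tan(E/4) = √[tan(s/2) tan((s−a)/2) tan((s−b)/2) tan((s−c)/2)], giving spherical excess E = 1.9856 rad.
Area = E·R² = 1.9856 × (6371)² ≈ 80593583 km².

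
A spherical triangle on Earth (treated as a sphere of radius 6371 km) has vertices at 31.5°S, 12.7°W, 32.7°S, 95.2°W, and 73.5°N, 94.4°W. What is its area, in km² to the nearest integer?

73956198 km²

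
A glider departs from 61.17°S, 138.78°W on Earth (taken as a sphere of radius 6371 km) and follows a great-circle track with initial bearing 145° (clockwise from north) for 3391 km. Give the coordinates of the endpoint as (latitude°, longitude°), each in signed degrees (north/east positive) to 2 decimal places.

Angular distance δ = d/R = 3391/6371 = 0.53226 rad; initial bearing θ = 2.5307 rad.
sin φ₂ = sin φ₁ cos δ + cos φ₁ sin δ cos θ = (-0.8761)(0.8617) + (0.4822)(0.5075)(-0.8192) = -0.9553, so φ₂ = -72.81°.
Δλ = atan2(sin θ sin δ cos φ₁, cos δ − sin φ₁ sin φ₂) = atan2(0.1404, 0.0248) = 79.999°.
λ₂ = -138.780° + 79.999° = -58.78°.

-72.81°, -58.78°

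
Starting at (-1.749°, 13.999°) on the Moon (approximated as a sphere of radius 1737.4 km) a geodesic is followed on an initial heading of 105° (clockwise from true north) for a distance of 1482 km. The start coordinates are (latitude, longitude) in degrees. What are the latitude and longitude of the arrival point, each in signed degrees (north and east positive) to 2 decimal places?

-12.41°, 62.16°

Angular distance δ = d/R = 1482/1737.4 = 0.85300 rad; initial bearing θ = 1.8326 rad.
sin φ₂ = sin φ₁ cos δ + cos φ₁ sin δ cos θ = (-0.0305)(0.6577) + (0.9995)(0.7533)(-0.2588) = -0.2149, so φ₂ = -12.41°.
Δλ = atan2(sin θ sin δ cos φ₁, cos δ − sin φ₁ sin φ₂) = atan2(0.7273, 0.6512) = 48.159°.
λ₂ = 13.999° + 48.159° = 62.16°.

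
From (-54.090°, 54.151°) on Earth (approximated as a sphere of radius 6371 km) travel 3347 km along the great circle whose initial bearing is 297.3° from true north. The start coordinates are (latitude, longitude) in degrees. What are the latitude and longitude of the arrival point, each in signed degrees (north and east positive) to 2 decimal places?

Angular distance δ = d/R = 3347/6371 = 0.52535 rad; initial bearing θ = 5.1889 rad.
sin φ₂ = sin φ₁ cos δ + cos φ₁ sin δ cos θ = (-0.8099)(0.8651) + (0.5865)(0.5015)(0.4586) = -0.5658, so φ₂ = -34.46°.
Δλ = atan2(sin θ sin δ cos φ₁, cos δ − sin φ₁ sin φ₂) = atan2(-0.2614, 0.4069) = -32.717°.
λ₂ = 54.151° − 32.717° = 21.43°.

-34.46°, 21.43°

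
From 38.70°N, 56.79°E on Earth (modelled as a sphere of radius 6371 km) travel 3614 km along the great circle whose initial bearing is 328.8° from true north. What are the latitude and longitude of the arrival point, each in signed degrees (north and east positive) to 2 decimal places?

Angular distance δ = d/R = 3614/6371 = 0.56726 rad; initial bearing θ = 5.7386 rad.
sin φ₂ = sin φ₁ cos δ + cos φ₁ sin δ cos θ = (0.6252)(0.8434) + (0.7804)(0.5373)(0.8554) = 0.8860, so φ₂ = 62.38°.
Δλ = atan2(sin θ sin δ cos φ₁, cos δ − sin φ₁ sin φ₂) = atan2(-0.2172, 0.2894) = -36.892°.
λ₂ = 56.790° − 36.892° = 19.90°.

62.38°, 19.90°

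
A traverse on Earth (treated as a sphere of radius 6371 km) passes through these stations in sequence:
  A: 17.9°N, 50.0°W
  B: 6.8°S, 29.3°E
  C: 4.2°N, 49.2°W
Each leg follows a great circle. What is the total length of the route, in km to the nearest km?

17916 km

Leg A→B: central angle 1.4313 rad, distance 9118.8 km.
Leg B→C: central angle 1.3809 rad, distance 8797.7 km.
Total: 9118.8 + 8797.7 ≈ 17916 km.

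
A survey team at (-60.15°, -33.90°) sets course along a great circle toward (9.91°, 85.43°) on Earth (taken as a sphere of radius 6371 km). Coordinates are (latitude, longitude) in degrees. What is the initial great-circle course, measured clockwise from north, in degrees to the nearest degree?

111°

With φ₁ = -1.0498, φ₂ = 0.1730, Δλ = 2.0827 rad, the forward-azimuth formula gives
θ = atan2( sin Δλ cos φ₂ , cos φ₁ sin φ₂ − sin φ₁ cos φ₂ cos Δλ ) = atan2(0.8588, -0.3329) = 111.19°.
So the initial bearing is 111°.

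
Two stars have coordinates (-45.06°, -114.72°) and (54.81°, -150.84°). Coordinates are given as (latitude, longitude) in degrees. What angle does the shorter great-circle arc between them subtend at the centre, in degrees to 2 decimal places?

104.46°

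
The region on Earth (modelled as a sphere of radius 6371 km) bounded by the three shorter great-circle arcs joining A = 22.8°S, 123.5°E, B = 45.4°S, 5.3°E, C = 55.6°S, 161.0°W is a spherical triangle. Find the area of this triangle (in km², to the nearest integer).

39809732 km²

Side lengths (central angles): a = 1.3673, b = 1.1039, c = 1.6008 rad; semiperimeter s = 2.0360.
By l'Huilier's theorem, tan(E/4) = √[tan(s/2) tan((s−a)/2) tan((s−b)/2) tan((s−c)/2)], giving spherical excess E = 0.9808 rad.
Area = E·R² = 0.9808 × (6371)² ≈ 39809732 km².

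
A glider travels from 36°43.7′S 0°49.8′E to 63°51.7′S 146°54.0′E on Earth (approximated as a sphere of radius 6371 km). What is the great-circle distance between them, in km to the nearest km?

8438 km

With latitudes φ₁ = -36.728°, φ₂ = -63.862° and longitude difference Δλ = 146.070°:
Haversine: a = sin²(Δφ/2) + cos φ₁ cos φ₂ sin²(Δλ/2) = 0.0550 + (0.8015)(0.4405)(0.9149) = 0.37805.
Central angle c = 2·arcsin(√a) = 1.32441 rad.
Distance = R·c = 6371 × 1.3244 ≈ 8438 km.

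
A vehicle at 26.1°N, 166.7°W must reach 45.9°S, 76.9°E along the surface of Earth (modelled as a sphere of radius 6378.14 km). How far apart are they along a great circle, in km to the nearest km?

14074 km

In radians: φ₁ = 0.4555, φ₂ = -0.8011, Δλ = -116.400° = -2.0316 rad.
Haversine: a = sin²(Δφ/2) + cos φ₁ cos φ₂ sin²(Δλ/2) = 0.3455 + (0.8980)(0.6959)(0.7223) = 0.79690.
Central angle c = 2·arcsin(√a) = 2.20658 rad.
Distance = R·c = 6378.14 × 2.2066 ≈ 14074 km.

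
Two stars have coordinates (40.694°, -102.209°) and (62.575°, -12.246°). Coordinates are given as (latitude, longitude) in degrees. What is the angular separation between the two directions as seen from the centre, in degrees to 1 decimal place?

In radians: φ₁ = 0.7102, φ₂ = 1.0921, Δλ = 89.963° = 1.5702 rad.
Haversine: a = sin²(Δφ/2) + cos φ₁ cos φ₂ sin²(Δλ/2) = 0.0360 + (0.7582)(0.4606)(0.4997) = 0.21052.
Central angle c = 2·arcsin(√a) = 0.95334 rad.
So the angular separation is 54.6°.

54.6°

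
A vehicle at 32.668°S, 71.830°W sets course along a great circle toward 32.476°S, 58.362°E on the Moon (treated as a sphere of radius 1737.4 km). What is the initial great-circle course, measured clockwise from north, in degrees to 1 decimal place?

139.2°

Δλ = 130.192° = 2.2723 rad.
y = sin Δλ · cos φ₂ = (0.7639)(0.8436) = 0.6444
x = cos φ₁ sin φ₂ − sin φ₁ cos φ₂ cos Δλ = (0.8418)(-0.5369) − (-0.5398)(0.8436)(-0.6454) = -0.7459
θ = atan2(y, x) = 139.17°, so the bearing is 139.2°.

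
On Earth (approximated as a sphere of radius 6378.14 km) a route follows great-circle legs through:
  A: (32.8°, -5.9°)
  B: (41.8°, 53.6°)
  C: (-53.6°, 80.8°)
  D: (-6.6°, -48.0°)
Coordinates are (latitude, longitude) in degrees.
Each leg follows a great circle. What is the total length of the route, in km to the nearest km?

Leg A→B: central angle 0.8243 rad, distance 5257.2 km.
Leg B→C: central angle 1.7143 rad, distance 10934.2 km.
Leg C→D: central angle 1.8513 rad, distance 11808.0 km.
Total: 5257.2 + 10934.2 + 11808.0 ≈ 27999 km.

27999 km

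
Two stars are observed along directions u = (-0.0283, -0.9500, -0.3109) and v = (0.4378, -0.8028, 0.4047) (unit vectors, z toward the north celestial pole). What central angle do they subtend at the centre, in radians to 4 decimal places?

u·v = 0.6244; |u| = 1.0000, |v| = 1.0000.
cos θ = (u·v)/(|u||v|) = 0.6245, so θ = 0.8963 rad.

0.8963 rad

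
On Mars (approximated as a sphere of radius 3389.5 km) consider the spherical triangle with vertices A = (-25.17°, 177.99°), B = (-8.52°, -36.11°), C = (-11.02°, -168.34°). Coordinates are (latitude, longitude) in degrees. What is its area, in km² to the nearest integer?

8245165 km²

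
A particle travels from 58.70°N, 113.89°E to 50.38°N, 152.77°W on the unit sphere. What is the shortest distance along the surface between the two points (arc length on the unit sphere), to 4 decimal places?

In radians: φ₁ = 1.0245, φ₂ = 0.8793, Δλ = 93.340° = 1.6291 rad.
cos c = sin φ₁ sin φ₂ + cos φ₁ cos φ₂ cos Δλ = (0.8545)(0.7703) + (0.5195)(0.6377)(-0.0583) = 0.63888,
so c = arccos(0.63888) = 0.87775 rad.
On the unit sphere the arc length equals the central angle: 0.8778.

0.8778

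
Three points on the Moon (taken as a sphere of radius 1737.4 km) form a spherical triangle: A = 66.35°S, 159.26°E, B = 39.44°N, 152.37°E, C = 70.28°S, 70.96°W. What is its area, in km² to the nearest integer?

1609219 km²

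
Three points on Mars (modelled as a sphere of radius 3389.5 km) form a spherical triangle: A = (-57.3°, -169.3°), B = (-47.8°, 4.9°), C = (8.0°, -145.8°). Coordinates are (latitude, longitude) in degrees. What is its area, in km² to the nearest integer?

9883401 km²

Side lengths (central angles): a = 2.3229, b = 1.1880, c = 1.3053 rad; semiperimeter s = 2.4081.
By l'Huilier's theorem, tan(E/4) = √[tan(s/2) tan((s−a)/2) tan((s−b)/2) tan((s−c)/2)], giving spherical excess E = 0.8603 rad.
Area = E·R² = 0.8603 × (3389.5)² ≈ 9883401 km².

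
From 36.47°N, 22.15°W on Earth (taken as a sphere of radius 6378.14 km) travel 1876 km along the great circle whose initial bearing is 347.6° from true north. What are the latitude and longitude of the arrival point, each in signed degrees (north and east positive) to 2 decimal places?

52.80°, -28.06°

Angular distance δ = d/R = 1876/6378.14 = 0.29413 rad; initial bearing θ = 6.0668 rad.
sin φ₂ = sin φ₁ cos δ + cos φ₁ sin δ cos θ = (0.5944)(0.9571) + (0.8042)(0.2899)(0.9767) = 0.7966, so φ₂ = 52.80°.
Δλ = atan2(sin θ sin δ cos φ₁, cos δ − sin φ₁ sin φ₂) = atan2(-0.0501, 0.4836) = -5.911°.
λ₂ = -22.150° − 5.911° = -28.06°.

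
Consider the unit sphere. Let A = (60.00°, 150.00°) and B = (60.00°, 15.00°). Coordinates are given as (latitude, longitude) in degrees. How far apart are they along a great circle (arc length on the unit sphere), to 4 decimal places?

With latitudes φ₁ = 60.000°, φ₂ = 60.000° and longitude difference Δλ = -135.000°:
cos c = sin φ₁ sin φ₂ + cos φ₁ cos φ₂ cos Δλ = (0.8660)(0.8660) + (0.5000)(0.5000)(-0.7071) = 0.57322,
so c = arccos(0.57322) = 0.96036 rad.
On the unit sphere the arc length equals the central angle: 0.9604.

0.9604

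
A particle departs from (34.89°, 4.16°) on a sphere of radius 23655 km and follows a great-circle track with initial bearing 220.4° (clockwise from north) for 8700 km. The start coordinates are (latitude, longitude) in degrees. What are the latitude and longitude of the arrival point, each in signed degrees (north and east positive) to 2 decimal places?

18.01°, -10.02°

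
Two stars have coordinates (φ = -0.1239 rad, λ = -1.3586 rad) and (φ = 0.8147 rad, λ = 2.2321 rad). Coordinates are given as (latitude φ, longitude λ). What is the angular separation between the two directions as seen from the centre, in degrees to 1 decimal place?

In radians: φ₁ = -0.1239, φ₂ = 0.8147, Δλ = -154.268° = -2.6925 rad.
Haversine: a = sin²(Δφ/2) + cos φ₁ cos φ₂ sin²(Δλ/2) = 0.2045 + (0.9923)(0.6861)(0.9504) = 0.85161.
Central angle c = 2·arcsin(√a) = 2.35072 rad.
So the angular separation is 134.7°.

134.7°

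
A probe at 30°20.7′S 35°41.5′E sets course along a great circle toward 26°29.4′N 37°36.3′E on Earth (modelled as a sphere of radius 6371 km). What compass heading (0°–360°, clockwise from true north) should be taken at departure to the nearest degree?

With φ₁ = -0.5296, φ₂ = 0.4623, Δλ = 0.0334 rad, the forward-azimuth formula gives
θ = atan2( sin Δλ cos φ₂ , cos φ₁ sin φ₂ − sin φ₁ cos φ₂ cos Δλ ) = atan2(0.0299, 0.8368) = 2.05°.
So the initial bearing is 2°.

2°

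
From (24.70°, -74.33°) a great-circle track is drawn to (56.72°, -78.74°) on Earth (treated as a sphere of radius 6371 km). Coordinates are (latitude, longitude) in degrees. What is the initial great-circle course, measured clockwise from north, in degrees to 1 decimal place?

With φ₁ = 0.4311, φ₂ = 0.9900, Δλ = -0.0770 rad, the forward-azimuth formula gives
θ = atan2( sin Δλ cos φ₂ , cos φ₁ sin φ₂ − sin φ₁ cos φ₂ cos Δλ ) = atan2(-0.0422, 0.5309) = -4.54°.
Adding 360° brings this into [0°, 360°): 355.5°.

355.5°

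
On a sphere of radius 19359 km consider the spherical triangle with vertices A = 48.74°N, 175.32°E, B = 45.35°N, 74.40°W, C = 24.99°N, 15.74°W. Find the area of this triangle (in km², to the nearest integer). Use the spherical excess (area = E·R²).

Side lengths (central angles): a = 0.8869, b = 1.8432, c = 1.1873 rad; semiperimeter s = 1.9587.
By l'Huilier's theorem, tan(E/4) = √[tan(s/2) tan((s−a)/2) tan((s−b)/2) tan((s−c)/2)], giving spherical excess E = 0.5723 rad.
Area = E·R² = 0.5723 × (19359)² ≈ 214482785 km².

214482785 km²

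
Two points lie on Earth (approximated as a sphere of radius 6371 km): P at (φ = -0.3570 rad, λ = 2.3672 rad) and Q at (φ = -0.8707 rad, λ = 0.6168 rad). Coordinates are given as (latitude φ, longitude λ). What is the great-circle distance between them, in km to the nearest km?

With latitudes φ₁ = -20.455°, φ₂ = -49.887° and longitude difference Δλ = -100.291°:
cos c = sin φ₁ sin φ₂ + cos φ₁ cos φ₂ cos Δλ = (-0.3495)(-0.7648) + (0.9369)(0.6443)(-0.1786) = 0.15942,
so c = arccos(0.15942) = 1.41069 rad.
Distance = R·c = 6371 × 1.4107 ≈ 8987 km.

8987 km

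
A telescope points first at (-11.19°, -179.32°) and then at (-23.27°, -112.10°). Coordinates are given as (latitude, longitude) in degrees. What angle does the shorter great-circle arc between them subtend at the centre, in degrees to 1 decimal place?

Let φ₁ = -0.1953 rad, φ₂ = -0.4061 rad, and Δλ = 1.1732 rad.
cos c = sin φ₁ sin φ₂ + cos φ₁ cos φ₂ cos Δλ = (-0.1941)(-0.3951) + (0.9810)(0.9187)(0.3872) = 0.42560,
so c = arccos(0.42560) = 1.13117 rad.
So the angular separation is 64.8°.

64.8°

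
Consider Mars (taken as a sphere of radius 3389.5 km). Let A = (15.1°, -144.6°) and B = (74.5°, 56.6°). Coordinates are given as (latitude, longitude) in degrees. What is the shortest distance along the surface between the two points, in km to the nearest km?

With latitudes φ₁ = 15.100°, φ₂ = 74.500° and longitude difference Δλ = -158.800°:
cos c = sin φ₁ sin φ₂ + cos φ₁ cos φ₂ cos Δλ = (0.2605)(0.9636) + (0.9655)(0.2672)(-0.9323) = 0.01048,
so c = arccos(0.01048) = 1.56032 rad.
Distance = R·c = 3389.5 × 1.5603 ≈ 5289 km.

5289 km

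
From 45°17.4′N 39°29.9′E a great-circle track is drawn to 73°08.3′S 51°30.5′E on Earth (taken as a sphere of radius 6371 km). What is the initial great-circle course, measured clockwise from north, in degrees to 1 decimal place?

176.1°

Δλ = 12.010° = 0.2096 rad.
y = sin Δλ · cos φ₂ = (0.2081)(0.2901) = 0.0604
x = cos φ₁ sin φ₂ − sin φ₁ cos φ₂ cos Δλ = (0.7035)(-0.9570) − (0.7107)(0.2901)(0.9781) = -0.8749
θ = atan2(y, x) = 176.05°, so the bearing is 176.1°.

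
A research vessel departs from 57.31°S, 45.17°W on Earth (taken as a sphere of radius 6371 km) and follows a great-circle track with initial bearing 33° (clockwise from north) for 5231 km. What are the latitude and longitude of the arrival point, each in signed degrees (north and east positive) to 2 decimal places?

-14.00°, -20.91°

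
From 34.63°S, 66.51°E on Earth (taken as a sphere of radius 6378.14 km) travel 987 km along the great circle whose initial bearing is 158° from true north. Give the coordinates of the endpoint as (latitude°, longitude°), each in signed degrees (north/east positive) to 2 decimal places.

-42.77°, 71.02°

Angular distance δ = d/R = 987/6378.14 = 0.15475 rad; initial bearing θ = 2.7576 rad.
sin φ₂ = sin φ₁ cos δ + cos φ₁ sin δ cos θ = (-0.5683)(0.9881) + (0.8228)(0.1541)(-0.9272) = -0.6791, so φ₂ = -42.77°.
Δλ = atan2(sin θ sin δ cos φ₁, cos δ − sin φ₁ sin φ₂) = atan2(0.0475, 0.6022) = 4.511°.
λ₂ = 66.510° + 4.511° = 71.02°.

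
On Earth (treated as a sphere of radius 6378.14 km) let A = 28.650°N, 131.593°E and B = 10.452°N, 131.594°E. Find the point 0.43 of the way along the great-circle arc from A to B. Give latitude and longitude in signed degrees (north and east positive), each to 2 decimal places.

20.82°, 131.59°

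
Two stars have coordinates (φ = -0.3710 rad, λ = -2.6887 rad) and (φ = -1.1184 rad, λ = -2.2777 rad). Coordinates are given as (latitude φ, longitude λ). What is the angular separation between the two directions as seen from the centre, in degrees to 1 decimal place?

45.6°

In radians: φ₁ = -0.3710, φ₂ = -1.1184, Δλ = 23.549° = 0.4110 rad.
cos c = sin φ₁ sin φ₂ + cos φ₁ cos φ₂ cos Δλ = (-0.3625)(-0.8994) + (0.9320)(0.4371)(0.9167) = 0.69953,
so c = arccos(0.69953) = 0.79605 rad.
So the angular separation is 45.6°.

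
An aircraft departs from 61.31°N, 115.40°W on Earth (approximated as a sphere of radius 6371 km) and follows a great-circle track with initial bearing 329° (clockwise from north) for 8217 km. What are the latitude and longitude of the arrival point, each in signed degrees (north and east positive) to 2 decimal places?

Angular distance δ = d/R = 8217/6371 = 1.28975 rad; initial bearing θ = 5.7421 rad.
sin φ₂ = sin φ₁ cos δ + cos φ₁ sin δ cos θ = (0.8772)(0.2774) + (0.4801)(0.9608)(0.8572) = 0.6387, so φ₂ = 39.69°.
Δλ = atan2(sin θ sin δ cos φ₁, cos δ − sin φ₁ sin φ₂) = atan2(-0.2376, -0.2829) = -139.979°.
λ₂ = -115.400° − 139.979° = -255.38° → 104.62° after wrapping to (−180°, 180°].

39.69°, 104.62°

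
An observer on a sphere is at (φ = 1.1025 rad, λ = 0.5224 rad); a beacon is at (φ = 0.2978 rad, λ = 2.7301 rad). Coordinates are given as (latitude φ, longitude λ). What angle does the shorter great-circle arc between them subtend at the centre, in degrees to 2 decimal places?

89.70°

In radians: φ₁ = 1.1025, φ₂ = 0.2978, Δλ = 126.492° = 2.2077 rad.
Haversine: a = sin²(Δφ/2) + cos φ₁ cos φ₂ sin²(Δλ/2) = 0.1533 + (0.4514)(0.9560)(0.7974) = 0.49739.
Central angle c = 2·arcsin(√a) = 1.56558 rad.
So the angular separation is 89.70°.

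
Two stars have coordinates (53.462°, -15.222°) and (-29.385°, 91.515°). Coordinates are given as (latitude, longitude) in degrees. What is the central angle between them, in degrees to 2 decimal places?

122.93°

Let φ₁ = 0.9331 rad, φ₂ = -0.5129 rad, and Δλ = 1.8629 rad.
cos c = sin φ₁ sin φ₂ + cos φ₁ cos φ₂ cos Δλ = (0.8035)(-0.4907) + (0.5954)(0.8713)(-0.2880) = -0.54363,
so c = arccos(-0.54363) = 2.14555 rad.
So the angular separation is 122.93°.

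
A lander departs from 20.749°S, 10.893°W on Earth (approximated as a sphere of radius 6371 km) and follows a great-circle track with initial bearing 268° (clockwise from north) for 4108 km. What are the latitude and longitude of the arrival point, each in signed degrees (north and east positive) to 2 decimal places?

Angular distance δ = d/R = 4108/6371 = 0.64480 rad; initial bearing θ = 4.6775 rad.
sin φ₂ = sin φ₁ cos δ + cos φ₁ sin δ cos θ = (-0.3543)(0.7992) + (0.9351)(0.6010)(-0.0349) = -0.3028, so φ₂ = -17.62°.
Δλ = atan2(sin θ sin δ cos φ₁, cos δ − sin φ₁ sin φ₂) = atan2(-0.5617, 0.6920) = -39.069°.
λ₂ = -10.893° − 39.069° = -49.96°.

-17.62°, -49.96°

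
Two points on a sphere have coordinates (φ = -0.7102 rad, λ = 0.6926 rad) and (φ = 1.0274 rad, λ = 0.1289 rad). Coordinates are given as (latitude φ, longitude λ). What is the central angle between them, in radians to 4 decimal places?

1.7995 rad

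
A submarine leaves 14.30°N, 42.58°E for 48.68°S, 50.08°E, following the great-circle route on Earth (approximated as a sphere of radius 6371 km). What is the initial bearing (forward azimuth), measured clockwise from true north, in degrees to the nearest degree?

174°

With φ₁ = 0.2496, φ₂ = -0.8496, Δλ = 0.1309 rad, the forward-azimuth formula gives
θ = atan2( sin Δλ cos φ₂ , cos φ₁ sin φ₂ − sin φ₁ cos φ₂ cos Δλ ) = atan2(0.0862, -0.8895) = 174.47°.
So the initial bearing is 174°.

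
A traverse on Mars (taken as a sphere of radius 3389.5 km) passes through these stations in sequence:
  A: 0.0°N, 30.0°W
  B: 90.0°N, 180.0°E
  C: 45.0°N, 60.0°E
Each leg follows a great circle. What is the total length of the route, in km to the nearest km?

7986 km

Leg A→B: central angle 1.5708 rad, distance 5324.2 km.
Leg B→C: central angle 0.7854 rad, distance 2662.1 km.
Total: 5324.2 + 2662.1 ≈ 7986 km.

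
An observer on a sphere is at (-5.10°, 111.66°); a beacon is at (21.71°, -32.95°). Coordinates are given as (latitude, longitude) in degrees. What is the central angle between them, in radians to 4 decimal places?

In radians: φ₁ = -0.0890, φ₂ = 0.3789, Δλ = -144.610° = -2.5239 rad.
cos c = sin φ₁ sin φ₂ + cos φ₁ cos φ₂ cos Δλ = (-0.0889)(0.3699) + (0.9960)(0.9291)(-0.8152) = -0.78729,
so c = arccos(-0.78729) = 2.47719 rad.
So the angular separation is 2.4772 rad.

2.4772 rad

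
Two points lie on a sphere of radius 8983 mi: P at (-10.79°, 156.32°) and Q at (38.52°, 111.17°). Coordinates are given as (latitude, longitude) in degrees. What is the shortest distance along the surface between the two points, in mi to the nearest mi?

10163 mi

Let φ₁ = -0.1883 rad, φ₂ = 0.6723 rad, and Δλ = -0.7880 rad.
cos c = sin φ₁ sin φ₂ + cos φ₁ cos φ₂ cos Δλ = (-0.1872)(0.6228) + (0.9823)(0.7824)(0.7053) = 0.42544,
so c = arccos(0.42544) = 1.13135 rad.
Distance = R·c = 8983 × 1.1314 ≈ 10163 mi.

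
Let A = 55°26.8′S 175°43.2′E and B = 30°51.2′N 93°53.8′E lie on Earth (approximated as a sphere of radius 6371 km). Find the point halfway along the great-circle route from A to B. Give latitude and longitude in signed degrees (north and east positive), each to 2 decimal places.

The central angle between A and B is δ = 1.9317 rad.
With f = 0.5, the slerp weights are sin((1−f)δ)/sin δ = 0.8792 and sin(fδ)/sin δ = 0.8792.
Weighted sum of the unit vectors: (0.8792)·(-0.5656,0.0423,-0.8236) + (0.8792)·(-0.0583,0.8565,0.5128) = (-0.5485, 0.7902, -0.2732).
Converting back: φ = atan2(z, √(x²+y²)) = -15.86°, λ = atan2(y, x) = 124.77°.

-15.86°, 124.77°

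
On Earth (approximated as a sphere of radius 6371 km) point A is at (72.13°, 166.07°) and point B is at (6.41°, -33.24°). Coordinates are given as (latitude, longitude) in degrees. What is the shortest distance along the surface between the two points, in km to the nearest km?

11171 km

With latitudes φ₁ = 72.130°, φ₂ = 6.410° and longitude difference Δλ = 160.690°:
cos c = sin φ₁ sin φ₂ + cos φ₁ cos φ₂ cos Δλ = (0.9518)(0.1116) + (0.3069)(0.9937)(-0.9437) = -0.18153,
so c = arccos(-0.18153) = 1.75334 rad.
Distance = R·c = 6371 × 1.7533 ≈ 11171 km.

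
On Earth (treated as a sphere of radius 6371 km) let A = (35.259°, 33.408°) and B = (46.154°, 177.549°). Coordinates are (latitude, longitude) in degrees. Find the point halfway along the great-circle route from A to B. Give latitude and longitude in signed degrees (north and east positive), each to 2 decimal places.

The central angle between A and B is δ = 1.6129 rad.
With f = 0.5, the slerp weights are sin((1−f)δ)/sin δ = 0.7225 and sin(fδ)/sin δ = 0.7225.
Weighted sum of the unit vectors: (0.7225)·(0.6816,0.4496,0.5773) + (0.7225)·(-0.6921,0.0296,0.7212) = (-0.0076, 0.3462, 0.9381).
Converting back: φ = atan2(z, √(x²+y²)) = 69.74°, λ = atan2(y, x) = 91.25°.

69.74°, 91.25°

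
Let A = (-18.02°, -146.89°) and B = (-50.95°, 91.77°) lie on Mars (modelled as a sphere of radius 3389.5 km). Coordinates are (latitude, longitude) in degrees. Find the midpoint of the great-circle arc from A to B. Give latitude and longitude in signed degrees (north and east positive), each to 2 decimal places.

Central angle δ = 1.6422 rad. Interpolating on the sphere with fraction f = 0.5:
P = [sin((1−f)δ)·A + sin(fδ)·B] / sin δ = 0.7338·A + 0.7338·B in Cartesian coordinates,
giving P = (-0.5988, 0.0809, -0.7968), i.e. latitude -52.83°, longitude 172.31°.

-52.83°, 172.31°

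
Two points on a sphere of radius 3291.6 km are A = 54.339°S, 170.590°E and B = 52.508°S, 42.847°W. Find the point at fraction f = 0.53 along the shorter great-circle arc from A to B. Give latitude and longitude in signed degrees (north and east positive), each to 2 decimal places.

The central angle between A and B is δ = 1.2148 rad.
With f = 0.53, the slerp weights are sin((1−f)δ)/sin δ = 0.5766 and sin(fδ)/sin δ = 0.6404.
Weighted sum of the unit vectors: (0.5766)·(-0.5751,0.0953,-0.8125) + (0.6404)·(0.4462,-0.4139,-0.7934) = (-0.0458, -0.2101, -0.9766).
Converting back: φ = atan2(z, √(x²+y²)) = -77.58°, λ = atan2(y, x) = -102.30°.

-77.58°, -102.30°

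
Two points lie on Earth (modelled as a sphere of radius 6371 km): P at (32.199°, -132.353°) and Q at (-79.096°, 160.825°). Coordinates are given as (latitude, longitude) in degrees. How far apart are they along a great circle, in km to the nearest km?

13055 km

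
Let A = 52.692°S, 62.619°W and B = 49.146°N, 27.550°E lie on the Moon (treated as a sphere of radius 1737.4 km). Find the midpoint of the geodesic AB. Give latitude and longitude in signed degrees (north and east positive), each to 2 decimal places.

-2.51°, -15.35°

Central angle δ = 2.2178 rad. Interpolating on the sphere with fraction f = 0.5:
P = [sin((1−f)δ)·A + sin(fδ)·B] / sin δ = 1.1219·A + 1.1219·B in Cartesian coordinates,
giving P = (0.9634, -0.2644, -0.0438), i.e. latitude -2.51°, longitude -15.35°.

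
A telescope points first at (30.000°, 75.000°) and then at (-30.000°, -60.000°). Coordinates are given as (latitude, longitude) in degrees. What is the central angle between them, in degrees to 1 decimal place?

Let φ₁ = 0.5236 rad, φ₂ = -0.5236 rad, and Δλ = -2.3562 rad.
cos c = sin φ₁ sin φ₂ + cos φ₁ cos φ₂ cos Δλ = (0.5000)(-0.5000) + (0.8660)(0.8660)(-0.7071) = -0.78033,
so c = arccos(-0.78033) = 2.46599 rad.
So the angular separation is 141.3°.

141.3°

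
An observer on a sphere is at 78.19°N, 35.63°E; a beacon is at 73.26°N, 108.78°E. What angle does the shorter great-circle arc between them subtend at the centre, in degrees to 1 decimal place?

Let φ₁ = 1.3647 rad, φ₂ = 1.2786 rad, and Δλ = 1.2767 rad.
cos c = sin φ₁ sin φ₂ + cos φ₁ cos φ₂ cos Δλ = (0.9788)(0.9576) + (0.2047)(0.2880)(0.2899) = 0.95444,
so c = arccos(0.95444) = 0.30303 rad.
So the angular separation is 17.4°.

17.4°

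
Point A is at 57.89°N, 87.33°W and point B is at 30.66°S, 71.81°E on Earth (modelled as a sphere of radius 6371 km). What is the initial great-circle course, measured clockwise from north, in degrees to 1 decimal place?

36.8°

With φ₁ = 1.0104, φ₂ = -0.5351, Δλ = 2.7775 rad, the forward-azimuth formula gives
θ = atan2( sin Δλ cos φ₂ , cos φ₁ sin φ₂ − sin φ₁ cos φ₂ cos Δλ ) = atan2(0.3063, 0.4098) = 36.78°.
So the initial bearing is 36.8°.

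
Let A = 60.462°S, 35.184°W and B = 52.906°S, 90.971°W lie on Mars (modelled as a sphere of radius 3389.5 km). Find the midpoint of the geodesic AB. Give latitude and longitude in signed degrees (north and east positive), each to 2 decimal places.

The central angle between A and B is δ = 0.5332 rad.
With f = 0.5, the slerp weights are sin((1−f)δ)/sin δ = 0.5183 and sin(fδ)/sin δ = 0.5183.
Weighted sum of the unit vectors: (0.5183)·(0.4029,-0.2841,-0.8700) + (0.5183)·(-0.0102,-0.6030,-0.7976) = (0.2035, -0.4598, -0.8644).
Converting back: φ = atan2(z, √(x²+y²)) = -59.81°, λ = atan2(y, x) = -66.12°.

-59.81°, -66.12°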